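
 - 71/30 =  - 3+19/30  =  - 2.37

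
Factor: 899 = 29^1*31^1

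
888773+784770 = 1673543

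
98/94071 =98/94071 =0.00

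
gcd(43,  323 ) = 1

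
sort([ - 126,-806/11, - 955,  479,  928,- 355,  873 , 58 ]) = [ - 955,- 355,-126, -806/11,58,  479,  873, 928]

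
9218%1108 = 354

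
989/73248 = 989/73248 = 0.01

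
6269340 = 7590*826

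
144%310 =144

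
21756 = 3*7252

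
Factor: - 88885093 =  -  11^1 * 59^1* 151^1 * 907^1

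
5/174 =5/174 = 0.03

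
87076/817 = 106+474/817  =  106.58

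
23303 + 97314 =120617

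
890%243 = 161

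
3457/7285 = 3457/7285 =0.47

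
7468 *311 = 2322548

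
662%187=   101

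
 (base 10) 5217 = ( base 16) 1461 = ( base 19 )E8B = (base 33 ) 4q3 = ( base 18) g1f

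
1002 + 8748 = 9750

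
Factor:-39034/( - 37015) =58/55  =  2^1*5^ ( - 1 )*11^( - 1)*29^1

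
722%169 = 46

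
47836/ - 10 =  - 4784 + 2/5 = - 4783.60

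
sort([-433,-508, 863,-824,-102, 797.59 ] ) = [ - 824,-508, - 433,  -  102,797.59,863 ] 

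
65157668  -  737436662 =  - 672278994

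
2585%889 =807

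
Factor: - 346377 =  - 3^1*115459^1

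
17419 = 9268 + 8151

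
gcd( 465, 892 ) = 1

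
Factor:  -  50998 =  - 2^1*43^1*593^1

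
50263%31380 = 18883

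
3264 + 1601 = 4865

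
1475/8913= 1475/8913= 0.17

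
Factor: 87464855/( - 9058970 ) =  - 17492971/1811794 = - 2^( - 1) * 37^1*421^1*1123^1*905897^( -1 )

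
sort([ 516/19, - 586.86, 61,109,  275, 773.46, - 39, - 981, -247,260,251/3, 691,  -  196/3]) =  [ - 981,  -  586.86 , - 247, - 196/3,  -  39, 516/19, 61 , 251/3, 109, 260 , 275, 691,773.46 ]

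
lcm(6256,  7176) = 243984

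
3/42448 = 3/42448=0.00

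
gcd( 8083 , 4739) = 1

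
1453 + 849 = 2302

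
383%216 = 167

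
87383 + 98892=186275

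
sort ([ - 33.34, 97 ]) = [  -  33.34, 97]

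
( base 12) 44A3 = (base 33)6WL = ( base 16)1dbb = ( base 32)7DR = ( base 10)7611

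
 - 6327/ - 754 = 6327/754  =  8.39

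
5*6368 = 31840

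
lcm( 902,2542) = 27962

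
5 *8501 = 42505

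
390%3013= 390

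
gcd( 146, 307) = 1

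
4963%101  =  14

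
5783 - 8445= - 2662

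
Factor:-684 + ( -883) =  - 1567 = - 1567^1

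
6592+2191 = 8783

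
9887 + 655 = 10542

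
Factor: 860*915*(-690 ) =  - 542961000 = -2^3*3^2*5^3*23^1*43^1*61^1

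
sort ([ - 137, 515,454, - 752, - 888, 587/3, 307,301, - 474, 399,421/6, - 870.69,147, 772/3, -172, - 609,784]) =[ - 888, - 870.69,-752,-609,-474, -172, - 137,421/6 , 147, 587/3, 772/3,  301,307,399,454,515,784]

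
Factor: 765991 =765991^1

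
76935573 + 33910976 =110846549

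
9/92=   9/92 = 0.10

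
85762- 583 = 85179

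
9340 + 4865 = 14205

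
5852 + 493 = 6345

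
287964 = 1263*228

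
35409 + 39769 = 75178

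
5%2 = 1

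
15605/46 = 15605/46  =  339.24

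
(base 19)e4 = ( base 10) 270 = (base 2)100001110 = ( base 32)8e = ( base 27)a0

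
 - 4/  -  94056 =1/23514 = 0.00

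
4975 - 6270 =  - 1295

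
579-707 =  - 128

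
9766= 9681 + 85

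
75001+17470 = 92471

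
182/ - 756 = - 1+41/54 = - 0.24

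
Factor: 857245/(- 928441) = - 5^1*23^( - 1)*37^(- 1 ) *1091^( -1 ) * 171449^1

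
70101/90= 778 + 9/10 = 778.90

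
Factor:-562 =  - 2^1*281^1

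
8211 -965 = 7246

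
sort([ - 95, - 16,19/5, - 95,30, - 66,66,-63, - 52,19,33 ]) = [ - 95,-95, - 66, - 63, -52, - 16, 19/5,19,30, 33, 66 ]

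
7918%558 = 106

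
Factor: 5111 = 19^1*269^1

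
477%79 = 3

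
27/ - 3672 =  - 1/136 = -0.01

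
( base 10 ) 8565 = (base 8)20565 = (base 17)1CAE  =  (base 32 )8BL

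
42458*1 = 42458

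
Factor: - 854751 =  - 3^1 * 284917^1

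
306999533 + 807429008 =1114428541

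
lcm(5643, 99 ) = 5643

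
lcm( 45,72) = 360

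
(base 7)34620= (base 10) 8883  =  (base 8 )21263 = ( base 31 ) 97H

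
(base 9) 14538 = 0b10011010111101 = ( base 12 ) 58a5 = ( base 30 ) B0H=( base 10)9917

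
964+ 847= 1811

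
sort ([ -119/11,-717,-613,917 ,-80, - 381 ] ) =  [ - 717, - 613, - 381, - 80,  -  119/11, 917 ] 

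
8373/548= 15 + 153/548 = 15.28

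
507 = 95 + 412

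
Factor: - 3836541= -3^1*769^1*1663^1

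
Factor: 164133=3^3 * 6079^1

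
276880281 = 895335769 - 618455488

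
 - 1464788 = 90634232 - 92099020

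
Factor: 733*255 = 186915 = 3^1*5^1*17^1*733^1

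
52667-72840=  - 20173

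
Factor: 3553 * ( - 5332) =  - 2^2*11^1*17^1  *19^1 *31^1 * 43^1 =- 18944596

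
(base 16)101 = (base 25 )A7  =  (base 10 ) 257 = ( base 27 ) 9E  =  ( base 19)DA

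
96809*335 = 32431015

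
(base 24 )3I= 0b1011010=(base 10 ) 90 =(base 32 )2Q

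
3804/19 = 200 + 4/19 = 200.21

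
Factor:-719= -719^1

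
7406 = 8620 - 1214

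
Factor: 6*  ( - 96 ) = - 576 = - 2^6*3^2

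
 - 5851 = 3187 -9038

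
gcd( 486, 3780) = 54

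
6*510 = 3060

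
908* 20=18160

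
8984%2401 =1781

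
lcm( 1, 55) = 55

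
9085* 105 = 953925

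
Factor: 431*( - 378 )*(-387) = 2^1 *3^5*7^1*43^1*431^1 = 63049266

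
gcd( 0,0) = 0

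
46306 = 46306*1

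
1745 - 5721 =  - 3976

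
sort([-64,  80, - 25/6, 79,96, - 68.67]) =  [ - 68.67, - 64, - 25/6,  79, 80,  96 ] 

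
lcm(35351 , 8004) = 424212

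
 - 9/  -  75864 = 3/25288 = 0.00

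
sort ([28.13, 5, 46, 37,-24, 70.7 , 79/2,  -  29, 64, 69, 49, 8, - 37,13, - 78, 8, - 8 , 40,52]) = [ - 78, - 37, - 29,-24, - 8, 5,8 , 8, 13,  28.13, 37, 79/2, 40, 46,49, 52, 64, 69, 70.7 ]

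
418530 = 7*59790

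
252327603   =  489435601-237107998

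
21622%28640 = 21622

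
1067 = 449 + 618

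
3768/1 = 3768 = 3768.00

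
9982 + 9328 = 19310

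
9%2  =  1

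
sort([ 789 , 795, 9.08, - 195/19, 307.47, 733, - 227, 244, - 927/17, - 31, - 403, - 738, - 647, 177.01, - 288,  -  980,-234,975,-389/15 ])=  [-980, - 738, - 647, - 403, - 288 , - 234, - 227, - 927/17,-31, - 389/15, - 195/19,9.08 , 177.01 , 244, 307.47, 733,  789, 795, 975 ] 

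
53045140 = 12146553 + 40898587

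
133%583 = 133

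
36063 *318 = 11468034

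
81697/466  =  175 + 147/466  =  175.32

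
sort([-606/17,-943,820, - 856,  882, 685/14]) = [ - 943, -856,  -  606/17, 685/14,820,882] 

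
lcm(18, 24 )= 72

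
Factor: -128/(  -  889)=2^7*7^(-1 )*127^( - 1) 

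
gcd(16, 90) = 2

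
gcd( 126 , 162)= 18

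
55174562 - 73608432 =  - 18433870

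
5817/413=14+ 5/59 = 14.08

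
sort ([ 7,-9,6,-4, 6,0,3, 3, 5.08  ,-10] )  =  [-10 ,-9, - 4, 0, 3 , 3, 5.08 , 6, 6, 7]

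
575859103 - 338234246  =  237624857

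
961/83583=961/83583 = 0.01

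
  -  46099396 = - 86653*532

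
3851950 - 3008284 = 843666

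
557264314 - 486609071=70655243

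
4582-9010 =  - 4428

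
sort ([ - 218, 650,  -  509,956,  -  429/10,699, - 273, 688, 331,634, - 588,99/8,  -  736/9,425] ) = [ - 588,-509,  -  273, - 218, - 736/9,  -  429/10,99/8, 331,425, 634,650,688,699, 956 ]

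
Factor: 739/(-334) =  - 2^(-1) *167^ (-1) * 739^1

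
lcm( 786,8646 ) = 8646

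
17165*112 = 1922480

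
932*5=4660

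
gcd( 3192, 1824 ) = 456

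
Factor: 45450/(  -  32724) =-2^( - 1 )*3^(-2)*5^2 = - 25/18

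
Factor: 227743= 227743^1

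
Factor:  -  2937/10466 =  - 2^ (  -  1 )*3^1*11^1 * 89^1*5233^( - 1)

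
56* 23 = 1288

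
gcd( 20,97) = 1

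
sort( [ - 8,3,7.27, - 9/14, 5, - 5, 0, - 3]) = [ - 8, - 5, - 3, - 9/14, 0,3, 5,7.27]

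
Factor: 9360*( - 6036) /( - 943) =56496960/943  =  2^6*3^3*5^1*13^1*23^ ( - 1)*41^( - 1 )*503^1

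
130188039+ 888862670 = 1019050709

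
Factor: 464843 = 464843^1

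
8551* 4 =34204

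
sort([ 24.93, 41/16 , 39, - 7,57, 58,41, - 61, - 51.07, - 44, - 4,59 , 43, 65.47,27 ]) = [-61,-51.07, - 44,- 7, - 4,41/16,24.93,27 , 39,41,43,57,58,59, 65.47]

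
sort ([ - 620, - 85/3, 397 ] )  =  [ - 620, - 85/3, 397] 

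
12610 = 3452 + 9158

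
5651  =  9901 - 4250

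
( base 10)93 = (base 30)33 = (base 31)30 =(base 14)69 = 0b1011101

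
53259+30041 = 83300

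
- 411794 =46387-458181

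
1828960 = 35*52256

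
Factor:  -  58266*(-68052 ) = 2^3  *  3^4*13^1*53^1* 83^1  *  107^1 = 3965117832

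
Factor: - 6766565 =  - 5^1 * 13^1* 19^1*5479^1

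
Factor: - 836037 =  -3^2*92893^1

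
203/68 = 2+67/68 = 2.99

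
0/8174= 0 = 0.00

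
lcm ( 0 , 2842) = 0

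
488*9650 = 4709200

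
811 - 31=780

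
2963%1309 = 345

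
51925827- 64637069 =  - 12711242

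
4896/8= 612 = 612.00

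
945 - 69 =876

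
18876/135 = 139+37/45 = 139.82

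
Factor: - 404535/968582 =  - 2^(-1 )*3^1*5^1*19^( - 1)*71^(  -  1 )*149^1*181^1*359^( - 1) 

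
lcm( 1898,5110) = 66430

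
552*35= 19320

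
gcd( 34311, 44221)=1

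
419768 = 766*548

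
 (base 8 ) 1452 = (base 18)290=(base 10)810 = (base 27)130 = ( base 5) 11220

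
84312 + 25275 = 109587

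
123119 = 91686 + 31433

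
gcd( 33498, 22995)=9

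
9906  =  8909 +997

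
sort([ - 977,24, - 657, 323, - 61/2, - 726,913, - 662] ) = [ - 977, - 726, - 662,-657, - 61/2,24,323, 913 ] 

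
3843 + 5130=8973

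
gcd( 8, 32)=8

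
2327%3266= 2327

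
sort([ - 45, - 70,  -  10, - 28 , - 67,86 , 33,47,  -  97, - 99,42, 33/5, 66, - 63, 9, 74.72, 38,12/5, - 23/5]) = [ - 99,  -  97, - 70 , - 67, - 63, - 45, - 28, -10, - 23/5, 12/5,33/5, 9,  33,38 , 42, 47,66,74.72,86 ]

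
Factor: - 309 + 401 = 92 = 2^2*23^1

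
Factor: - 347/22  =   - 2^ ( - 1 ) * 11^( - 1 )* 347^1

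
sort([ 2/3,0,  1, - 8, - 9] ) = [ - 9,  -  8,0,2/3,  1] 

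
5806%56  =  38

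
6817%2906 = 1005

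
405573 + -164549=241024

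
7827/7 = 1118 + 1/7 = 1118.14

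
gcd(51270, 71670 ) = 30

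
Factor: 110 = 2^1*5^1 * 11^1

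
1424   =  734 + 690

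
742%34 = 28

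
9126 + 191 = 9317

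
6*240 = 1440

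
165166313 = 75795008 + 89371305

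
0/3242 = 0  =  0.00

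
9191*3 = 27573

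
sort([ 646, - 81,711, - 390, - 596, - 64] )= [-596 ,  -  390, - 81,-64 , 646,711]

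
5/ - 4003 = -1 + 3998/4003= - 0.00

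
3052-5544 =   -  2492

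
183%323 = 183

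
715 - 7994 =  -7279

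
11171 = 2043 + 9128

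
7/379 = 7/379 = 0.02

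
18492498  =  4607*4014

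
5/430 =1/86 = 0.01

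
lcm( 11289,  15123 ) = 801519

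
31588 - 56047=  - 24459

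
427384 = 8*53423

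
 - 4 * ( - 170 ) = 680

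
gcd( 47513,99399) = 1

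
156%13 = 0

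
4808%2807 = 2001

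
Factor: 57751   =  57751^1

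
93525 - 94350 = -825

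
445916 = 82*5438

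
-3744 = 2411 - 6155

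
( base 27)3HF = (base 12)1659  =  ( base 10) 2661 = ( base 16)a65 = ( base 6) 20153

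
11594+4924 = 16518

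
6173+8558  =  14731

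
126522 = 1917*66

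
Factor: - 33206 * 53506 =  - 2^2 * 31^1 * 863^1 * 16603^1 = - 1776720236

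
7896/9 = 877 + 1/3 = 877.33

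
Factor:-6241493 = -37^1*43^1*3923^1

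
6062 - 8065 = -2003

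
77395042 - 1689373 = 75705669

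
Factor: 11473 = 7^1 *11^1 * 149^1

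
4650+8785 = 13435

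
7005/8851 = 7005/8851 = 0.79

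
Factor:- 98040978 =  -2^1 * 3^2 * 7^1 * 151^1 * 5153^1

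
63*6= 378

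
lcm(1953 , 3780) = 117180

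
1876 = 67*28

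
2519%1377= 1142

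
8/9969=8/9969 = 0.00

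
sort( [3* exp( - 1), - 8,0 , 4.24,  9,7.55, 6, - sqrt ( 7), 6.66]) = [ - 8, - sqrt( 7 ),0,  3*exp( - 1 ),4.24,6,  6.66, 7.55,9]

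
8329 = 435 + 7894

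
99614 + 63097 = 162711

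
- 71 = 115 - 186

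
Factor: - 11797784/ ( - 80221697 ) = 2^3 * 19^1*1171^( - 1 )*68507^( - 1) * 77617^1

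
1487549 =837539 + 650010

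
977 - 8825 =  - 7848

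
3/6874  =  3/6874 = 0.00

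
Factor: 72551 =72551^1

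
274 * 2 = 548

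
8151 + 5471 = 13622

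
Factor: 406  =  2^1*7^1 * 29^1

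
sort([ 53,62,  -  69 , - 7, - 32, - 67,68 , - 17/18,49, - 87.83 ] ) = [ - 87.83,- 69,-67, - 32,-7,-17/18,49, 53,62 , 68 ]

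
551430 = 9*61270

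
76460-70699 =5761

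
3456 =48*72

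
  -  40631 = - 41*991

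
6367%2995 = 377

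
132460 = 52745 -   -  79715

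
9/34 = 9/34 = 0.26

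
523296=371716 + 151580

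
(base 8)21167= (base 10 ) 8823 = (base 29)AE7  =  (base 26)D19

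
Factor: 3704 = 2^3*463^1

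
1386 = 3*462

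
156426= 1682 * 93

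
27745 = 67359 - 39614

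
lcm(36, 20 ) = 180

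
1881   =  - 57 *( - 33 )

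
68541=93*737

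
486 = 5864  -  5378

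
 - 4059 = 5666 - 9725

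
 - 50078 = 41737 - 91815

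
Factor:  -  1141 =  - 7^1*163^1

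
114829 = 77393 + 37436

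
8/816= 1/102 = 0.01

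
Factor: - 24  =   - 2^3*3^1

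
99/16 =99/16 = 6.19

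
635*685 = 434975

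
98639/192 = 513 + 143/192=513.74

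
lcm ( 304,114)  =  912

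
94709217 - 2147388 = 92561829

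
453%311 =142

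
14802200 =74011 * 200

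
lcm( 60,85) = 1020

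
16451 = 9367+7084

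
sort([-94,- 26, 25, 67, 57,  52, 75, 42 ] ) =[ - 94,  -  26, 25, 42,  52, 57, 67, 75 ] 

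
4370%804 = 350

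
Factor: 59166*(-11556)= - 683722296 = - 2^3*3^5*19^1 * 107^1*173^1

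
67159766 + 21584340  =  88744106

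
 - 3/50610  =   - 1+16869/16870 = -0.00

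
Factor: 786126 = 2^1*3^1*11^1*43^1 *277^1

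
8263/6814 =8263/6814 = 1.21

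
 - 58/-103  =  58/103  =  0.56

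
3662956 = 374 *9794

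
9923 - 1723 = 8200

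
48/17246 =24/8623=0.00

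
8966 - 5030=3936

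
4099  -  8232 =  - 4133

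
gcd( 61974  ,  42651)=9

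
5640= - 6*(-940) 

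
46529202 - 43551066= 2978136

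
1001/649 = 1 + 32/59= 1.54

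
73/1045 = 73/1045 = 0.07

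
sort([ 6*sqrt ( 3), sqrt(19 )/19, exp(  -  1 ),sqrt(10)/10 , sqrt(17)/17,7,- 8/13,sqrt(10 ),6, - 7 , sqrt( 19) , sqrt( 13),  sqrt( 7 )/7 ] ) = [ - 7, - 8/13, sqrt( 19 ) /19,sqrt(17 ) /17,sqrt(10 ) /10,  exp (-1 ), sqrt(7 ) /7 , sqrt (10),  sqrt( 13),sqrt(19),6,7,6*sqrt(3) ]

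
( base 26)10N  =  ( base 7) 2016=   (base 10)699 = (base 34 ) kj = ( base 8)1273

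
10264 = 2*5132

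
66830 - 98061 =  - 31231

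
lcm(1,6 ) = 6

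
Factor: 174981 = 3^1*17^1*47^1*73^1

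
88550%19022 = 12462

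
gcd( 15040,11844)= 188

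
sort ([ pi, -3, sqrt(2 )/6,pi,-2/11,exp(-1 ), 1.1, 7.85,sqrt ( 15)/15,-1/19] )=[- 3,-2/11, - 1/19,sqrt ( 2)/6, sqrt(15 ) /15,exp( - 1),1.1, pi,pi,7.85]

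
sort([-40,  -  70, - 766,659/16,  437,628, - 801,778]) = [  -  801,- 766,-70, - 40,659/16,437,628,778 ] 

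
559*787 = 439933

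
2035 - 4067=  -  2032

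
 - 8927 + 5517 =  - 3410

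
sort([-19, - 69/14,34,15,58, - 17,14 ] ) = [ - 19, - 17, - 69/14,14,  15,34,58 ] 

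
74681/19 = 74681/19 = 3930.58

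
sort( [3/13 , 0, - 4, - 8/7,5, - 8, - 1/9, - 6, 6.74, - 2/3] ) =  [ - 8, - 6,  -  4, - 8/7, - 2/3, - 1/9, 0,3/13 , 5 , 6.74]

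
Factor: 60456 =2^3*3^1*11^1 * 229^1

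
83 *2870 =238210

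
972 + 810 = 1782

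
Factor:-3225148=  - 2^2*29^1*27803^1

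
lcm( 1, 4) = 4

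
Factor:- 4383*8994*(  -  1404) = 2^3 * 3^6*13^1*487^1*1499^1 = 55346665608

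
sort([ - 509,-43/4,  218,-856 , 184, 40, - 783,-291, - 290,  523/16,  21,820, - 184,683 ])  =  [ - 856, - 783, - 509, - 291, - 290, - 184,  -  43/4,21, 523/16,  40, 184,218,683,820] 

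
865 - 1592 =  - 727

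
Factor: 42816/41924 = 2^4*3^1*47^(-1)=48/47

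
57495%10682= 4085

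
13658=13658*1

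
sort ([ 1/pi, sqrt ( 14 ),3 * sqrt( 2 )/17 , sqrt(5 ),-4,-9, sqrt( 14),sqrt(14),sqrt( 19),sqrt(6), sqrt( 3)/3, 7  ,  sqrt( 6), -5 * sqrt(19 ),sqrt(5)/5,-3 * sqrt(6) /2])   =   [ - 5 *sqrt( 19),-9, - 4, - 3 * sqrt(6)/2, 3*sqrt ( 2 )/17,  1/pi,sqrt(5)/5,sqrt(3)/3,  sqrt( 5), sqrt(6 ) , sqrt(6) , sqrt( 14), sqrt(14),sqrt( 14), sqrt(19),7]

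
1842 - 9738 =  - 7896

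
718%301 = 116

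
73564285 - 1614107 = 71950178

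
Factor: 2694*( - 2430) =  - 2^2*3^6 * 5^1*449^1 = - 6546420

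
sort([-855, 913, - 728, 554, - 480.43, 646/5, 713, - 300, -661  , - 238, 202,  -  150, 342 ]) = [ - 855,-728, - 661, - 480.43,- 300, - 238, - 150,646/5, 202, 342,554, 713, 913]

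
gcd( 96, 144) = 48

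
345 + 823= 1168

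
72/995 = 72/995 = 0.07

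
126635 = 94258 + 32377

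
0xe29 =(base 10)3625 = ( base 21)84d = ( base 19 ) A0F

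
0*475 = 0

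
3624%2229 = 1395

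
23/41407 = 23/41407 =0.00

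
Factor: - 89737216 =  - 2^11 *43^1*1019^1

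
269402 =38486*7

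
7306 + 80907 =88213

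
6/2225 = 6/2225 = 0.00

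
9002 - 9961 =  - 959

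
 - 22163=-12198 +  -9965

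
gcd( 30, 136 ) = 2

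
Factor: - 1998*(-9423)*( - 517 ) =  - 2^1*3^6*11^1 *37^1*47^1*349^1=- 9733638618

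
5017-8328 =-3311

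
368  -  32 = 336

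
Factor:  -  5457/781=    - 3^1*11^(  -  1)*17^1*71^( - 1) * 107^1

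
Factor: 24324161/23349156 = 2^ ( - 2) * 3^( - 1 )*17^1*19^1 * 75307^1*1945763^ ( - 1)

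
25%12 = 1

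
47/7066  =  47/7066  =  0.01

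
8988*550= 4943400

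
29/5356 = 29/5356=0.01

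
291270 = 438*665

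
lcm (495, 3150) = 34650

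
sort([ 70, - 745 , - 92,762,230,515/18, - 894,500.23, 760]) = [ - 894, - 745, - 92, 515/18, 70,230,  500.23,760,762 ] 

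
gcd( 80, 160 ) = 80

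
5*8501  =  42505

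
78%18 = 6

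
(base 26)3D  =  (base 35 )2l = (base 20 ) 4B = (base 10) 91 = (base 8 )133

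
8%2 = 0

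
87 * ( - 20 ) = -1740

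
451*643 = 289993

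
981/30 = 32 + 7/10 = 32.70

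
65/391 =65/391  =  0.17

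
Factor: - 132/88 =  - 2^(-1)*3^1 = - 3/2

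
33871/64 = 33871/64 = 529.23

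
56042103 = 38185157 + 17856946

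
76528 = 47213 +29315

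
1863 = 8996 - 7133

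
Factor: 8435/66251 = 5^1*7^1*97^( -1)*241^1*683^ (-1)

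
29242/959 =29242/959 = 30.49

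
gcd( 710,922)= 2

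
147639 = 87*1697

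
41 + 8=49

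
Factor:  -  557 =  - 557^1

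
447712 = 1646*272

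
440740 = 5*88148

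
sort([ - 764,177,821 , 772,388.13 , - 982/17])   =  [- 764,-982/17,177, 388.13,772, 821 ] 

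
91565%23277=21734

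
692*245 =169540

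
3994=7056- 3062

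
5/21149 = 5/21149 = 0.00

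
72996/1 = 72996 = 72996.00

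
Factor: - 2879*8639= - 24871681=   - 53^1*163^1 * 2879^1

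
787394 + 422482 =1209876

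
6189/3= 2063 = 2063.00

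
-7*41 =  - 287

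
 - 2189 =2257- 4446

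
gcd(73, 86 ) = 1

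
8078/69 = 8078/69 = 117.07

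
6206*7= 43442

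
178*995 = 177110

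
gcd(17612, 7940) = 4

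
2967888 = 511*5808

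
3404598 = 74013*46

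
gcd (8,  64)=8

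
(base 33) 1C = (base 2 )101101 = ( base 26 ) 1j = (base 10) 45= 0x2d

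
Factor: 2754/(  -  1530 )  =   - 3^2*5^(-1) = - 9/5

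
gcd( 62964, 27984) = 6996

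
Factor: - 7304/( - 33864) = 3^( - 1)*11^1*17^( - 1 ) = 11/51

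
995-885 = 110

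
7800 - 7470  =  330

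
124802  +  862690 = 987492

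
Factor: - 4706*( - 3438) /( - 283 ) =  - 16179228/283 = - 2^2 *3^2*13^1*181^1*191^1*283^( - 1) 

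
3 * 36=108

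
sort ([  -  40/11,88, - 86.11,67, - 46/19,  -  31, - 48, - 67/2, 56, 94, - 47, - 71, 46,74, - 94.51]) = [  -  94.51, - 86.11, -71, - 48,-47, - 67/2, - 31, - 40/11, -46/19,46,56, 67, 74, 88,  94 ]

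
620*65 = 40300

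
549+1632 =2181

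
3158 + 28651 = 31809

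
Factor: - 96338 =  - 2^1*11^1*29^1*151^1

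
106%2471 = 106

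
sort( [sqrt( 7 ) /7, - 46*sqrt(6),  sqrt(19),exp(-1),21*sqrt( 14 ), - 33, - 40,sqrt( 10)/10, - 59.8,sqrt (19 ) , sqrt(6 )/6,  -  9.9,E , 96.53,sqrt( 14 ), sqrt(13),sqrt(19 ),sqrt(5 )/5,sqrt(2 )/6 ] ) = [ - 46*sqrt(6),-59.8,  -  40,-33 ,-9.9,sqrt( 2)/6, sqrt(10) /10, exp( - 1),sqrt(7)/7, sqrt(6)/6,sqrt( 5 )/5,E, sqrt( 13 ),sqrt(14),sqrt( 19),sqrt ( 19 ),sqrt( 19 ),21 * sqrt ( 14 ), 96.53] 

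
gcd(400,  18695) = 5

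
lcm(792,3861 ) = 30888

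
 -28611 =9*(-3179 ) 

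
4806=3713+1093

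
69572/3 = 69572/3 = 23190.67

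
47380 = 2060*23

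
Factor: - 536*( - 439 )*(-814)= - 191537456=-  2^4 * 11^1 * 37^1*67^1*439^1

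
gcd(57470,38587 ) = 821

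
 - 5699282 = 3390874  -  9090156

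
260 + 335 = 595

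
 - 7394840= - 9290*796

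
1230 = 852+378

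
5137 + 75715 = 80852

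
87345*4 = 349380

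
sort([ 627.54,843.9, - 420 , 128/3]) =[ - 420, 128/3, 627.54, 843.9 ]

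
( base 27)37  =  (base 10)88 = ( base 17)53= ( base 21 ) 44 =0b1011000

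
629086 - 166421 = 462665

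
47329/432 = 47329/432=109.56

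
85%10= 5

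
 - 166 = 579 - 745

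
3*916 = 2748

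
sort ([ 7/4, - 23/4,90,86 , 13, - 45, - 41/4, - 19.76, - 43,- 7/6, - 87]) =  [ - 87, - 45,- 43, - 19.76, -41/4, - 23/4, - 7/6,7/4,13,86,90]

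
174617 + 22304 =196921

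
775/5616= 775/5616 = 0.14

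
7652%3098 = 1456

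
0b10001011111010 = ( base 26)d6a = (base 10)8954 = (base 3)110021122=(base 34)7pc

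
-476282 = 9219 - 485501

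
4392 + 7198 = 11590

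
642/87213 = 214/29071 = 0.01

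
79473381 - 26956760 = 52516621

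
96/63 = 1 + 11/21= 1.52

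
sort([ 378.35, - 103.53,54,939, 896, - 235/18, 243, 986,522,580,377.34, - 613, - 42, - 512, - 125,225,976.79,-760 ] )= [ - 760,-613,-512, - 125, - 103.53, - 42, - 235/18,54 , 225 , 243,377.34,378.35, 522, 580,896,939, 976.79, 986 ] 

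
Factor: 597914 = 2^1* 193^1*1549^1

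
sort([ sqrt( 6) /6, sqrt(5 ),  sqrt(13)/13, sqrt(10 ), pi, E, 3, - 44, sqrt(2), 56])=[ - 44,  sqrt( 13)/13, sqrt(6 ) /6, sqrt(2 ),  sqrt(5 ),  E , 3,pi, sqrt( 10), 56]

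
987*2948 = 2909676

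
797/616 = 797/616 = 1.29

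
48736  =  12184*4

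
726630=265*2742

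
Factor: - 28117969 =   -  11^1*2556179^1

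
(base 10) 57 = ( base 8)71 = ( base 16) 39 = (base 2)111001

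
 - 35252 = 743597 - 778849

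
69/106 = 69/106 = 0.65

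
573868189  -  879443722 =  - 305575533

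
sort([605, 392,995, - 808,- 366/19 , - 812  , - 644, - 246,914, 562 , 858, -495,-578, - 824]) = [ - 824, - 812,- 808,-644, - 578, - 495 , - 246, - 366/19,392,562, 605,858, 914,995]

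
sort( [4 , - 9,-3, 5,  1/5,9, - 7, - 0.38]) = [ - 9, - 7, -3, - 0.38,1/5,4  ,  5 , 9]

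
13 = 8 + 5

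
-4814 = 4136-8950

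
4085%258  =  215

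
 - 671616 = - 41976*16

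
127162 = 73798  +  53364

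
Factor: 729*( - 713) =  - 519777 =- 3^6 * 23^1*31^1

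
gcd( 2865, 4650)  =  15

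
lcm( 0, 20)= 0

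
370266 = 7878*47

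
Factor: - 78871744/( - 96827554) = 2^5*7^1*176053^1*48413777^( - 1) = 39435872/48413777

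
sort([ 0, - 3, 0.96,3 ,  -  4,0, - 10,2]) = [  -  10, - 4,- 3,0, 0,  0.96 , 2,3]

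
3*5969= 17907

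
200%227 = 200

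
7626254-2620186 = 5006068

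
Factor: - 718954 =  - 2^1*359477^1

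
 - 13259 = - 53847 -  - 40588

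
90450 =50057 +40393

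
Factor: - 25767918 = -2^1*3^2*11^2*11831^1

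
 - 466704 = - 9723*48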